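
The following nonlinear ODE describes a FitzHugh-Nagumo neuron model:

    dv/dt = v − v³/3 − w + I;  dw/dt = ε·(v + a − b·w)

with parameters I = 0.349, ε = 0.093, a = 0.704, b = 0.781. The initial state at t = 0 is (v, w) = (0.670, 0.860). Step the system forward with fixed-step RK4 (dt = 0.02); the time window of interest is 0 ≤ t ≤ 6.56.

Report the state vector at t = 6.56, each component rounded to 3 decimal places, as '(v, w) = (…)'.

t=0.000: state=(0.670, 0.860)
step 1 (dt=0.02): k1=(0.059, 0.065), k2=(0.058, 0.065), k3=(0.058, 0.065), k4=(0.058, 0.065); state += dt/6·(k1+2k2+2k3+k4)
t=0.020: state=(0.671, 0.861)
t=0.040: state=(0.672, 0.863)
t=0.060: state=(0.673, 0.864)
continuing one RK4 step at a time; state shown every 25 steps (Δt=0.5):
t=0.500: state=(0.695, 0.893)
t=1.000: state=(0.708, 0.925)
t=1.500: state=(0.707, 0.957)
t=2.000: state=(0.689, 0.987)
t=2.500: state=(0.648, 1.014)
t=3.000: state=(0.578, 1.038)
t=3.500: state=(0.467, 1.057)
t=4.000: state=(0.293, 1.069)
t=4.500: state=(0.012, 1.071)
t=5.000: state=(-0.441, 1.056)
t=5.500: state=(-1.078, 1.016)
t=6.000: state=(-1.631, 0.949)
t=6.500: state=(-1.865, 0.866)
t=6.560: state=(-1.877, 0.856)

(v, w) = (-1.877, 0.856)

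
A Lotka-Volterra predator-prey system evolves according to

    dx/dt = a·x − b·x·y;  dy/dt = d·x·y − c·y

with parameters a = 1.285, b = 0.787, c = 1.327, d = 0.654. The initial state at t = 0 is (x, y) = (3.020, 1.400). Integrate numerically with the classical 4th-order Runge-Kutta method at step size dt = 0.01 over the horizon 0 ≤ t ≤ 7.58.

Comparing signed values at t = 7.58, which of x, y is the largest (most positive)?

largest component: y

t=0.000: state=(3.020, 1.400)
step 1 (dt=0.01): k1=(0.553, 0.907), k2=(0.543, 0.913), k3=(0.543, 0.913), k4=(0.533, 0.918); state += dt/6·(k1+2k2+2k3+k4)
t=0.010: state=(3.025, 1.409)
t=0.020: state=(3.031, 1.418)
t=0.030: state=(3.036, 1.428)
continuing one RK4 step at a time; state shown every 25 steps (Δt=0.25):
t=0.250: state=(3.085, 1.659)
t=0.500: state=(2.981, 1.959)
t=0.750: state=(2.716, 2.244)
t=1.000: state=(2.358, 2.440)
t=1.250: state=(1.995, 2.498)
t=1.500: state=(1.692, 2.421)
t=1.750: state=(1.472, 2.248)
t=2.000: state=(1.333, 2.027)
t=2.250: state=(1.261, 1.797)
t=2.500: state=(1.248, 1.582)
t=2.750: state=(1.285, 1.396)
t=3.000: state=(1.367, 1.243)
t=3.250: state=(1.494, 1.127)
t=3.500: state=(1.664, 1.046)
t=3.750: state=(1.877, 1.002)
t=4.000: state=(2.128, 0.997)
t=4.250: state=(2.404, 1.037)
t=4.500: state=(2.681, 1.128)
t=4.750: state=(2.920, 1.280)
t=5.000: state=(3.066, 1.501)
t=5.250: state=(3.063, 1.783)
t=5.500: state=(2.886, 2.085)
t=5.750: state=(2.571, 2.341)
t=6.000: state=(2.201, 2.482)
t=6.250: state=(1.858, 2.481)
t=6.500: state=(1.589, 2.357)
t=6.750: state=(1.404, 2.158)
t=7.000: state=(1.295, 1.929)
t=7.250: state=(1.249, 1.703)
t=7.500: state=(1.258, 1.500)
t=7.580: state=(1.271, 1.441)
compare at T: x=1.271, y=1.441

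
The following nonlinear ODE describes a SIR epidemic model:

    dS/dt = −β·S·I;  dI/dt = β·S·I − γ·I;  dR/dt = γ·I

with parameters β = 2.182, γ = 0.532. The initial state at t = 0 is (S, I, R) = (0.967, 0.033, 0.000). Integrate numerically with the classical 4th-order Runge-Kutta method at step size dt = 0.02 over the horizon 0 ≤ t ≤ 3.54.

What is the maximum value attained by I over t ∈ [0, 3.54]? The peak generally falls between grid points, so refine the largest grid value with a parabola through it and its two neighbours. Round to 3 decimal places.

max I = 0.420

t=0.000: state=(0.967, 0.033, 0.000)
step 1 (dt=0.02): k1=(-0.070, 0.052, 0.018), k2=(-0.071, 0.053, 0.018), k3=(-0.071, 0.053, 0.018), k4=(-0.072, 0.054, 0.018); state += dt/6·(k1+2k2+2k3+k4)
t=0.020: state=(0.966, 0.034, 0.000)
t=0.040: state=(0.964, 0.035, 0.001)
t=0.060: state=(0.963, 0.036, 0.001)
continuing one RK4 step at a time; state shown every 10 steps (Δt=0.2):
t=0.200: state=(0.951, 0.045, 0.004)
t=0.400: state=(0.929, 0.061, 0.010)
t=0.600: state=(0.901, 0.082, 0.017)
t=0.800: state=(0.864, 0.108, 0.027)
t=1.000: state=(0.819, 0.141, 0.041)
t=1.200: state=(0.764, 0.179, 0.057)
t=1.400: state=(0.700, 0.221, 0.079)
t=1.600: state=(0.630, 0.266, 0.105)
t=1.800: state=(0.555, 0.309, 0.135)
t=2.000: state=(0.481, 0.349, 0.170)
t=2.200: state=(0.410, 0.381, 0.209)
t=2.400: state=(0.345, 0.404, 0.251)
t=2.600: state=(0.289, 0.417, 0.295)
t=2.800: state=(0.240, 0.420, 0.339)
t=3.000: state=(0.200, 0.416, 0.384)
t=3.200: state=(0.167, 0.405, 0.428)
t=3.400: state=(0.141, 0.389, 0.470)
t=3.540: state=(0.125, 0.376, 0.498)
largest grid value and its neighbours: I(2.760)=0.42020, I(2.780)=0.42026, I(2.800)=0.42024
parabola through these three points peaks at t≈2.785 with I≈0.42026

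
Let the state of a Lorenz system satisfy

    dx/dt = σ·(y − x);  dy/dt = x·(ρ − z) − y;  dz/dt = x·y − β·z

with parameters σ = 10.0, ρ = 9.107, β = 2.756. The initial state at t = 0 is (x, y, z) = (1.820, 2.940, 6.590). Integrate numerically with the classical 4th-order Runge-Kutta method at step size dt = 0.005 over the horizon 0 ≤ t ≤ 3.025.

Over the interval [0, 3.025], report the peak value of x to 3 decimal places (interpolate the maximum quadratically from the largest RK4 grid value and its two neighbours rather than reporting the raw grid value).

max x = 6.120

t=0.000: state=(1.820, 2.940, 6.590)
step 1 (dt=0.005): k1=(11.200, 1.641, -12.811), k2=(10.961, 1.767, -12.633), k3=(10.970, 1.764, -12.635), k4=(10.740, 1.889, -12.459); state += dt/6·(k1+2k2+2k3+k4)
t=0.005: state=(1.875, 2.949, 6.527)
t=0.010: state=(1.927, 2.959, 6.465)
t=0.015: state=(1.978, 2.970, 6.406)
continuing one RK4 step at a time; state shown every 20 steps (Δt=0.1):
t=0.100: state=(2.649, 3.329, 5.627)
t=0.200: state=(3.338, 4.075, 5.245)
t=0.300: state=(4.151, 5.036, 5.485)
t=0.400: state=(5.062, 5.959, 6.409)
t=0.500: state=(5.834, 6.417, 7.871)
t=0.600: state=(6.119, 6.075, 9.301)
t=0.700: state=(5.762, 5.141, 9.996)
t=0.800: state=(5.015, 4.218, 9.775)
t=0.900: state=(4.290, 3.680, 8.998)
t=1.000: state=(3.837, 3.546, 8.091)
t=1.100: state=(3.702, 3.715, 7.324)
t=1.200: state=(3.842, 4.097, 6.840)
t=1.300: state=(4.187, 4.607, 6.720)
t=1.400: state=(4.647, 5.126, 6.991)
t=1.500: state=(5.096, 5.488, 7.588)
t=1.600: state=(5.381, 5.539, 8.311)
t=1.700: state=(5.393, 5.262, 8.872)
t=1.800: state=(5.149, 4.815, 9.059)
t=1.900: state=(4.783, 4.412, 8.869)
t=2.000: state=(4.454, 4.183, 8.453)
t=2.100: state=(4.262, 4.153, 7.992)
t=2.200: state=(4.235, 4.287, 7.625)
t=2.300: state=(4.353, 4.529, 7.440)
t=2.400: state=(4.566, 4.806, 7.470)
t=2.500: state=(4.807, 5.034, 7.694)
t=2.600: state=(4.996, 5.137, 8.031)
t=2.700: state=(5.073, 5.082, 8.355)
t=2.800: state=(5.018, 4.905, 8.550)
t=2.900: state=(4.867, 4.691, 8.562)
t=3.000: state=(4.689, 4.521, 8.417)
t=3.025: state=(4.649, 4.492, 8.365)
largest grid value and its neighbours: x(0.590)=6.11958, x(0.595)=6.11995, x(0.600)=6.11861
parabola through these three points peaks at t≈0.594 with x≈6.12002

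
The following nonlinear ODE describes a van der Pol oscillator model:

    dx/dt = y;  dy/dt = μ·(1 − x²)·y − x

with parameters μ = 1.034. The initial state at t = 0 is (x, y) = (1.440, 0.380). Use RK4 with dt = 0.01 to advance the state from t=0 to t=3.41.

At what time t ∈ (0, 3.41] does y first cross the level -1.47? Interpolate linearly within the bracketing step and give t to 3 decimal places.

t=0.000: state=(1.440, 0.380)
step 1 (dt=0.01): k1=(0.380, -1.862), k2=(0.371, -1.856), k3=(0.371, -1.855), k4=(0.361, -1.849); state += dt/6·(k1+2k2+2k3+k4)
t=0.010: state=(1.444, 0.361)
t=0.020: state=(1.447, 0.343)
t=0.030: state=(1.451, 0.325)
continuing one RK4 step at a time; state shown every 20 steps (Δt=0.2):
t=0.200: state=(1.481, 0.039)
t=0.400: state=(1.460, -0.231)
t=0.600: state=(1.392, -0.444)
t=0.800: state=(1.285, -0.625)
t=1.000: state=(1.143, -0.798)
t=1.200: state=(0.964, -0.989)
t=1.400: state=(0.744, -1.221)
t=1.570: state=(0.516, -1.470)
next step: t=1.580: state=(0.502, -1.486) — y has crossed -1.47
linear interpolation between t=1.570 (-1.46986) and t=1.580 (-1.48627) → t≈1.570

t = 1.570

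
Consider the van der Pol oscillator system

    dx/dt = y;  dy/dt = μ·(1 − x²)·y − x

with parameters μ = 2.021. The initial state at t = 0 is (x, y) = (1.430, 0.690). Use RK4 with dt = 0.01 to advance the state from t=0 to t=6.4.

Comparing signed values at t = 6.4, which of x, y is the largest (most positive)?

largest component: y

t=0.000: state=(1.430, 0.690)
step 1 (dt=0.01): k1=(0.690, -2.887), k2=(0.676, -2.874), k3=(0.676, -2.873), k4=(0.661, -2.859); state += dt/6·(k1+2k2+2k3+k4)
t=0.010: state=(1.437, 0.661)
t=0.020: state=(1.443, 0.633)
t=0.030: state=(1.449, 0.605)
continuing one RK4 step at a time; state shown every 25 steps (Δt=0.25):
t=0.250: state=(1.522, 0.097)
t=0.500: state=(1.502, -0.228)
t=0.750: state=(1.420, -0.408)
t=1.000: state=(1.301, -0.543)
t=1.250: state=(1.147, -0.695)
t=1.500: state=(0.948, -0.917)
t=1.750: state=(0.675, -1.307)
t=2.000: state=(0.265, -2.063)
t=2.250: state=(-0.404, -3.347)
t=2.500: state=(-1.322, -3.475)
t=2.750: state=(-1.904, -1.142)
t=3.000: state=(-2.016, -0.003)
t=3.250: state=(-1.976, 0.258)
t=3.500: state=(-1.902, 0.327)
t=3.750: state=(-1.815, 0.363)
t=4.000: state=(-1.720, 0.397)
t=4.250: state=(-1.616, 0.439)
t=4.500: state=(-1.500, 0.493)
t=4.750: state=(-1.368, 0.569)
t=5.000: state=(-1.212, 0.683)
t=5.250: state=(-1.020, 0.867)
t=5.500: state=(-0.767, 1.192)
t=5.750: state=(-0.399, 1.823)
t=6.000: state=(0.192, 3.003)
t=6.250: state=(1.084, 3.797)
t=6.400: state=(1.591, 2.765)
compare at T: x=1.591, y=2.765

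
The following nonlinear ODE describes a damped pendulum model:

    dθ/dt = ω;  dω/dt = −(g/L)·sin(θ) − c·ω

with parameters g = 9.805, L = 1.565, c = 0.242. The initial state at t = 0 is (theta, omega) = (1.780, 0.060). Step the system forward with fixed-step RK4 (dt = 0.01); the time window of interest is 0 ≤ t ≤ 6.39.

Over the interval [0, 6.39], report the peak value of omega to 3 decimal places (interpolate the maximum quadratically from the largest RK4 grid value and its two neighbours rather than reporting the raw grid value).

max omega = 3.049

t=0.000: state=(1.780, 0.060)
step 1 (dt=0.01): k1=(0.060, -6.143), k2=(0.029, -6.135), k3=(0.029, -6.135), k4=(-0.001, -6.128); state += dt/6·(k1+2k2+2k3+k4)
t=0.010: state=(1.780, -0.001)
t=0.020: state=(1.780, -0.063)
t=0.030: state=(1.779, -0.124)
continuing one RK4 step at a time; state shown every 25 steps (Δt=0.25):
t=0.250: state=(1.606, -1.444)
t=0.500: state=(1.066, -2.828)
t=0.750: state=(0.244, -3.576)
t=1.000: state=(-0.613, -3.073)
t=1.250: state=(-1.217, -1.677)
t=1.500: state=(-1.438, -0.095)
t=1.750: state=(-1.272, 1.402)
t=2.000: state=(-0.760, 2.615)
t=2.250: state=(-0.030, 3.041)
t=2.500: state=(0.667, 2.372)
t=2.750: state=(1.100, 1.038)
t=3.000: state=(1.176, -0.421)
t=3.250: state=(0.903, -1.722)
t=3.500: state=(0.357, -2.521)
t=3.750: state=(-0.282, -2.422)
t=4.000: state=(-0.783, -1.487)
t=4.250: state=(-0.996, -0.195)
t=4.500: state=(-0.884, 1.065)
t=4.750: state=(-0.492, 1.981)
t=5.000: state=(0.048, 2.198)
t=5.250: state=(0.539, 1.612)
t=5.500: state=(0.814, 0.542)
t=5.750: state=(0.803, -0.614)
t=6.000: state=(0.526, -1.534)
t=6.250: state=(0.082, -1.903)
t=6.390: state=(-0.179, -1.796)
largest grid value and its neighbours: omega(2.210)=3.04757, omega(2.220)=3.04875, omega(2.230)=3.04804
parabola through these three points peaks at t≈2.221 with omega≈3.04877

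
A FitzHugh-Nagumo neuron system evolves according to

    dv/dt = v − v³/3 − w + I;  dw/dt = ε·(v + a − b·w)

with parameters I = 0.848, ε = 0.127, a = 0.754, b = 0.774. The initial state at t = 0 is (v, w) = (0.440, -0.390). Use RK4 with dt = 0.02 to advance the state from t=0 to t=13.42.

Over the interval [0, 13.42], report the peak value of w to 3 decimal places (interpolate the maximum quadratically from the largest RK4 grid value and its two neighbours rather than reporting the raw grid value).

t=0.000: state=(0.440, -0.390)
step 1 (dt=0.02): k1=(1.650, 0.190), k2=(1.661, 0.192), k3=(1.661, 0.192), k4=(1.672, 0.194); state += dt/6·(k1+2k2+2k3+k4)
t=0.020: state=(0.473, -0.386)
t=0.040: state=(0.507, -0.382)
t=0.060: state=(0.541, -0.378)
continuing one RK4 step at a time; state shown every 25 steps (Δt=0.5):
t=0.500: state=(1.328, -0.270)
t=1.000: state=(1.894, -0.107)
t=1.500: state=(2.023, 0.067)
t=2.000: state=(2.007, 0.236)
t=2.500: state=(1.961, 0.394)
t=3.000: state=(1.910, 0.542)
t=3.500: state=(1.856, 0.680)
t=4.000: state=(1.802, 0.807)
t=4.500: state=(1.748, 0.925)
t=5.000: state=(1.693, 1.034)
t=5.500: state=(1.637, 1.134)
t=6.000: state=(1.581, 1.226)
t=6.500: state=(1.523, 1.310)
t=7.000: state=(1.464, 1.387)
t=7.500: state=(1.402, 1.456)
t=8.000: state=(1.339, 1.518)
t=8.500: state=(1.272, 1.572)
t=9.000: state=(1.200, 1.620)
t=9.500: state=(1.123, 1.661)
t=10.000: state=(1.037, 1.695)
t=10.500: state=(0.939, 1.722)
t=11.000: state=(0.823, 1.741)
t=11.500: state=(0.679, 1.751)
t=12.000: state=(0.486, 1.750)
t=12.500: state=(0.208, 1.735)
t=13.000: state=(-0.222, 1.699)
t=13.420: state=(-0.749, 1.645)
largest grid value and its neighbours: w(11.700)=1.75181, w(11.720)=1.75182, w(11.740)=1.75181
parabola through these three points peaks at t≈11.720 with w≈1.75182

max w = 1.752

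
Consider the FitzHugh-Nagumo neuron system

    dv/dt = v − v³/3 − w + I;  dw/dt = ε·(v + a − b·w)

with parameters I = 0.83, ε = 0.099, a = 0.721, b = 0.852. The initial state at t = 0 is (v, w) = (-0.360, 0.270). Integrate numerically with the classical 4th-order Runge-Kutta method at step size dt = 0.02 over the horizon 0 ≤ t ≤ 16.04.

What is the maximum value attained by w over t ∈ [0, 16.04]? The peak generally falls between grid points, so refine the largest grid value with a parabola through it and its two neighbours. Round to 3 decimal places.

t=0.000: state=(-0.360, 0.270)
step 1 (dt=0.02): k1=(0.216, 0.013), k2=(0.217, 0.013), k3=(0.217, 0.013), k4=(0.219, 0.013); state += dt/6·(k1+2k2+2k3+k4)
t=0.020: state=(-0.356, 0.270)
t=0.040: state=(-0.351, 0.271)
t=0.060: state=(-0.347, 0.271)
continuing one RK4 step at a time; state shown every 50 steps (Δt=1):
t=1.000: state=(-0.020, 0.296)
t=2.000: state=(0.781, 0.373)
t=3.000: state=(1.659, 0.533)
t=4.000: state=(1.793, 0.726)
t=5.000: state=(1.733, 0.904)
t=6.000: state=(1.653, 1.060)
t=7.000: state=(1.570, 1.195)
t=8.000: state=(1.484, 1.312)
t=9.000: state=(1.395, 1.411)
t=10.000: state=(1.301, 1.493)
t=11.000: state=(1.201, 1.560)
t=12.000: state=(1.087, 1.611)
t=13.000: state=(0.952, 1.646)
t=14.000: state=(0.774, 1.663)
t=15.000: state=(0.493, 1.659)
t=16.000: state=(-0.084, 1.616)
t=16.040: state=(-0.120, 1.613)
largest grid value and its neighbours: w(14.320)=1.66475, w(14.340)=1.66475, w(14.360)=1.66474
parabola through these three points peaks at t≈14.332 with w≈1.66475

max w = 1.665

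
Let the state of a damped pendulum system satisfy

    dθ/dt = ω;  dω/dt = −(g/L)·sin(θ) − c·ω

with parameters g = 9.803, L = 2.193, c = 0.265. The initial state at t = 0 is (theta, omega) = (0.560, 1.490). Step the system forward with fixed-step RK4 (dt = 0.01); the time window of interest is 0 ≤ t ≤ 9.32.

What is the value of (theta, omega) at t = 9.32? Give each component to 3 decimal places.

t=0.000: state=(0.560, 1.490)
step 1 (dt=0.01): k1=(1.490, -2.769), k2=(1.476, -2.794), k3=(1.476, -2.794), k4=(1.462, -2.818); state += dt/6·(k1+2k2+2k3+k4)
t=0.010: state=(0.575, 1.462)
t=0.020: state=(0.589, 1.434)
t=0.030: state=(0.603, 1.405)
continuing one RK4 step at a time; state shown every 50 steps (Δt=0.5):
t=0.500: state=(0.897, -0.194)
t=1.000: state=(0.426, -1.525)
t=1.500: state=(-0.369, -1.361)
t=2.000: state=(-0.729, 0.002)
t=2.500: state=(-0.397, 1.195)
t=3.000: state=(0.256, 1.174)
t=3.500: state=(0.591, 0.077)
t=4.000: state=(0.347, -0.951)
t=4.500: state=(-0.188, -0.987)
t=5.000: state=(-0.481, -0.100)
t=5.500: state=(-0.293, 0.767)
t=6.000: state=(0.145, 0.819)
t=6.500: state=(0.392, 0.095)
t=7.000: state=(0.242, -0.626)
t=7.500: state=(-0.117, -0.674)
t=8.000: state=(-0.321, -0.080)
t=8.500: state=(-0.198, 0.514)
t=9.000: state=(0.097, 0.552)
t=9.320: state=(0.233, 0.271)

(theta, omega) = (0.233, 0.271)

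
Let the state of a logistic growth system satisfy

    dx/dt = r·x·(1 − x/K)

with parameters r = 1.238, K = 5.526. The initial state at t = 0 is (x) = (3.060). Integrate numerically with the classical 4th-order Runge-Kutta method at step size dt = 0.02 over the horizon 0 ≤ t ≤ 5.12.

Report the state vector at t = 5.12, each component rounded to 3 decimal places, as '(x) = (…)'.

t=0.000: state=(3.060)
step 1 (dt=0.02): k1=(1.691), k2=(1.688), k3=(1.688), k4=(1.686); state += dt/6·(k1+2k2+2k3+k4)
t=0.020: state=(3.094)
t=0.040: state=(3.127)
t=0.060: state=(3.161)
continuing one RK4 step at a time; state shown every 10 steps (Δt=0.2):
t=0.200: state=(3.392)
t=0.400: state=(3.706)
t=0.600: state=(3.994)
t=0.800: state=(4.253)
t=1.000: state=(4.479)
t=1.200: state=(4.673)
t=1.400: state=(4.837)
t=1.600: state=(4.973)
t=1.800: state=(5.085)
t=2.000: state=(5.175)
t=2.200: state=(5.248)
t=2.400: state=(5.307)
t=2.600: state=(5.353)
t=2.800: state=(5.390)
t=3.000: state=(5.420)
t=3.200: state=(5.443)
t=3.400: state=(5.461)
t=3.600: state=(5.475)
t=3.800: state=(5.486)
t=4.000: state=(5.495)
t=4.200: state=(5.502)
t=4.400: state=(5.507)
t=4.600: state=(5.511)
t=4.800: state=(5.514)
t=5.000: state=(5.517)
t=5.120: state=(5.518)

(x) = (5.518)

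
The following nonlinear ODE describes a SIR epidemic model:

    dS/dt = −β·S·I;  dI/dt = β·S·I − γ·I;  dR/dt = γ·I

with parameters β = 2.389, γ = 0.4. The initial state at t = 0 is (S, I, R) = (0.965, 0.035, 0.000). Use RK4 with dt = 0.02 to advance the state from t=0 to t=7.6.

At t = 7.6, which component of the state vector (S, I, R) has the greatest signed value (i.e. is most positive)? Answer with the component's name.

largest component: R

t=0.000: state=(0.965, 0.035, 0.000)
step 1 (dt=0.02): k1=(-0.081, 0.067, 0.014), k2=(-0.082, 0.068, 0.014), k3=(-0.082, 0.068, 0.014), k4=(-0.084, 0.069, 0.015); state += dt/6·(k1+2k2+2k3+k4)
t=0.020: state=(0.963, 0.036, 0.000)
t=0.040: state=(0.962, 0.038, 0.001)
t=0.060: state=(0.960, 0.039, 0.001)
continuing one RK4 step at a time; state shown every 25 steps (Δt=0.5):
t=0.500: state=(0.901, 0.088, 0.012)
t=1.000: state=(0.765, 0.196, 0.039)
t=1.500: state=(0.552, 0.354, 0.094)
t=2.000: state=(0.331, 0.490, 0.179)
t=2.500: state=(0.178, 0.539, 0.283)
t=3.000: state=(0.094, 0.516, 0.390)
t=3.500: state=(0.052, 0.460, 0.488)
t=4.000: state=(0.031, 0.395, 0.573)
t=4.500: state=(0.020, 0.334, 0.646)
t=5.000: state=(0.014, 0.279, 0.707)
t=5.500: state=(0.010, 0.232, 0.758)
t=6.000: state=(0.008, 0.192, 0.800)
t=6.500: state=(0.007, 0.158, 0.835)
t=7.000: state=(0.006, 0.131, 0.864)
t=7.500: state=(0.005, 0.108, 0.888)
t=7.600: state=(0.005, 0.103, 0.892)
compare at T: S=0.005, I=0.103, R=0.892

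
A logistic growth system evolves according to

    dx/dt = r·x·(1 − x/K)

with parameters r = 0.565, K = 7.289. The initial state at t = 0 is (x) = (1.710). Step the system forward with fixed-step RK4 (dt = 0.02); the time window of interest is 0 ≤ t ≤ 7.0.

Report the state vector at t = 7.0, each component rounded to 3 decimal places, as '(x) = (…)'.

t=0.000: state=(1.710)
step 1 (dt=0.02): k1=(0.739), k2=(0.742), k3=(0.742), k4=(0.744); state += dt/6·(k1+2k2+2k3+k4)
t=0.020: state=(1.725)
t=0.040: state=(1.740)
t=0.060: state=(1.755)
continuing one RK4 step at a time; state shown every 25 steps (Δt=0.5):
t=0.500: state=(2.107)
t=1.000: state=(2.554)
t=1.500: state=(3.040)
t=2.000: state=(3.549)
t=2.500: state=(4.062)
t=3.000: state=(4.558)
t=3.500: state=(5.021)
t=4.000: state=(5.438)
t=4.500: state=(5.800)
t=5.000: state=(6.107)
t=5.500: state=(6.361)
t=6.000: state=(6.567)
t=6.500: state=(6.731)
t=7.000: state=(6.860)

(x) = (6.860)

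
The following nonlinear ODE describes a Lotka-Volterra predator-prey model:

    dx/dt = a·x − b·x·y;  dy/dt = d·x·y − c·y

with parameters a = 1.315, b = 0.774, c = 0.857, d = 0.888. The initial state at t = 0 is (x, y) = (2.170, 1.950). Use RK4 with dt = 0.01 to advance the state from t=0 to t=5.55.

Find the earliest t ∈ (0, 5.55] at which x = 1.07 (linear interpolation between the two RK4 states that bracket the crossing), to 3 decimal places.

t = 0.842

t=0.000: state=(2.170, 1.950)
step 1 (dt=0.01): k1=(-0.422, 2.086), k2=(-0.439, 2.094), k3=(-0.439, 2.094), k4=(-0.456, 2.101); state += dt/6·(k1+2k2+2k3+k4)
t=0.010: state=(2.166, 1.971)
t=0.020: state=(2.161, 1.992)
t=0.030: state=(2.156, 2.013)
continuing one RK4 step at a time; state shown every 20 steps (Δt=0.2):
t=0.200: state=(2.019, 2.388)
t=0.400: state=(1.754, 2.816)
t=0.600: state=(1.435, 3.150)
t=0.800: state=(1.128, 3.330)
t=0.840: state=(1.073, 3.346)
next step: t=0.850: state=(1.059, 3.349) — x has crossed 1.07
linear interpolation between t=0.840 (1.07252) and t=0.850 (1.05892) → t≈0.842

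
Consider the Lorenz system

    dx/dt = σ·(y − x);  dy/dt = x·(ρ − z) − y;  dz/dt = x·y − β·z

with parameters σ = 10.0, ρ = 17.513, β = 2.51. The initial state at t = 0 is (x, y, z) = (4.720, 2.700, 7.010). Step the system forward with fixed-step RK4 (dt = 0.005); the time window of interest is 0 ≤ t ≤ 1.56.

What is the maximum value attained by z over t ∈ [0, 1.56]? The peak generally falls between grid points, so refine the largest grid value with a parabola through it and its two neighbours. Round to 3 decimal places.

t=0.000: state=(4.720, 2.700, 7.010)
step 1 (dt=0.005): k1=(-20.200, 46.874, -4.851), k2=(-18.523, 46.283, -4.410), k3=(-18.580, 46.324, -4.408), k4=(-16.955, 45.769, -3.975); state += dt/6·(k1+2k2+2k3+k4)
t=0.005: state=(4.627, 2.932, 6.988)
t=0.010: state=(4.550, 3.158, 6.970)
t=0.015: state=(4.488, 3.380, 6.957)
continuing one RK4 step at a time; state shown every 20 steps (Δt=0.1):
t=0.100: state=(5.023, 6.967, 7.458)
t=0.200: state=(7.901, 11.395, 11.157)
t=0.300: state=(10.833, 12.326, 19.297)
t=0.400: state=(9.706, 6.182, 23.992)
t=0.500: state=(5.537, 1.615, 21.070)
t=0.600: state=(2.673, 0.870, 16.765)
t=0.700: state=(1.657, 1.267, 13.227)
t=0.800: state=(1.668, 2.020, 10.522)
t=0.900: state=(2.331, 3.327, 8.650)
t=1.000: state=(3.755, 5.670, 7.931)
t=1.100: state=(6.260, 9.343, 9.526)
t=1.200: state=(9.496, 12.374, 15.362)
t=1.300: state=(10.593, 9.381, 22.459)
t=1.400: state=(7.537, 3.493, 22.617)
t=1.500: state=(4.006, 1.347, 18.673)
t=1.560: state=(2.768, 1.266, 16.296)
largest grid value and its neighbours: z(0.395)=23.98200, z(0.400)=23.99215, z(0.405)=23.98012
parabola through these three points peaks at t≈0.400 with z≈23.99217

max z = 23.992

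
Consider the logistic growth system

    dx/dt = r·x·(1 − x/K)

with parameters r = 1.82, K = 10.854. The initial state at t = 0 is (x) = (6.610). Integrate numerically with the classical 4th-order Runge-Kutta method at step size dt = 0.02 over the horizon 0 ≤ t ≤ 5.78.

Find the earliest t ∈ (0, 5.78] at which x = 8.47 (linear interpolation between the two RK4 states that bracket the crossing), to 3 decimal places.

t = 0.453

t=0.000: state=(6.610)
step 1 (dt=0.02): k1=(4.704), k2=(4.685), k3=(4.685), k4=(4.665); state += dt/6·(k1+2k2+2k3+k4)
t=0.020: state=(6.704)
t=0.040: state=(6.797)
t=0.060: state=(6.889)
continuing one RK4 step at a time; state shown every 10 steps (Δt=0.2):
t=0.200: state=(7.505)
t=0.400: state=(8.285)
t=0.440: state=(8.425)
next step: t=0.460: state=(8.493) — x has crossed 8.47
linear interpolation between t=0.440 (8.42529) and t=0.460 (8.49322) → t≈0.453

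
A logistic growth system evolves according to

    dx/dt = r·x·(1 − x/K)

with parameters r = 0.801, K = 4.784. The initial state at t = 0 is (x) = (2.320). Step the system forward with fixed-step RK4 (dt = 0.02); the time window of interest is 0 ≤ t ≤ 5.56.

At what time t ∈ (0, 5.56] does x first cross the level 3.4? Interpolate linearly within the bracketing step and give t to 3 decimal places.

t=0.000: state=(2.320)
step 1 (dt=0.02): k1=(0.957), k2=(0.957), k3=(0.957), k4=(0.958); state += dt/6·(k1+2k2+2k3+k4)
t=0.020: state=(2.339)
t=0.040: state=(2.358)
t=0.060: state=(2.377)
continuing one RK4 step at a time; state shown every 10 steps (Δt=0.2):
t=0.200: state=(2.511)
t=0.400: state=(2.701)
t=0.600: state=(2.888)
t=0.800: state=(3.068)
t=1.000: state=(3.240)
t=1.180: state=(3.386)
next step: t=1.200: state=(3.402) — x has crossed 3.4
linear interpolation between t=1.180 (3.38635) and t=1.200 (3.40215) → t≈1.197

t = 1.197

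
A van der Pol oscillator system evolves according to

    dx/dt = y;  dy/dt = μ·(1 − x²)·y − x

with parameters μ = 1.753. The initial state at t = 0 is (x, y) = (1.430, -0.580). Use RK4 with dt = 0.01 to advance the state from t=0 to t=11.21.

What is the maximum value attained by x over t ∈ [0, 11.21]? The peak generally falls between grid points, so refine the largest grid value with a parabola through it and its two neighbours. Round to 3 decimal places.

t=0.000: state=(1.430, -0.580)
step 1 (dt=0.01): k1=(-0.580, -0.368), k2=(-0.582, -0.370), k3=(-0.582, -0.370), k4=(-0.584, -0.372); state += dt/6·(k1+2k2+2k3+k4)
t=0.010: state=(1.424, -0.584)
t=0.020: state=(1.418, -0.587)
t=0.030: state=(1.412, -0.591)
continuing one RK4 step at a time; state shown every 50 steps (Δt=0.5):
t=0.500: state=(1.081, -0.854)
t=1.000: state=(0.499, -1.620)
t=1.500: state=(-0.766, -3.477)
t=2.000: state=(-1.964, -0.662)
t=2.500: state=(-1.958, 0.308)
t=3.000: state=(-1.770, 0.426)
t=3.500: state=(-1.533, 0.532)
t=4.000: state=(-1.223, 0.733)
t=4.500: state=(-0.751, 1.243)
t=5.000: state=(0.200, 2.829)
t=5.500: state=(1.743, 1.941)
t=6.000: state=(2.004, -0.190)
t=6.500: state=(1.843, -0.394)
t=7.000: state=(1.624, -0.489)
t=7.500: state=(1.345, -0.643)
t=8.000: state=(0.949, -0.996)
t=8.500: state=(0.235, -2.074)
t=9.000: state=(-1.266, -3.285)
t=9.500: state=(-2.015, -0.109)
t=10.000: state=(-1.910, 0.355)
t=10.500: state=(-1.707, 0.452)
t=11.000: state=(-1.453, 0.576)
t=11.210: state=(-1.324, 0.657)
largest grid value and its neighbours: x(5.860)=2.01780, x(5.870)=2.01789, x(5.880)=2.01777
parabola through these three points peaks at t≈5.869 with x≈2.01789

max x = 2.018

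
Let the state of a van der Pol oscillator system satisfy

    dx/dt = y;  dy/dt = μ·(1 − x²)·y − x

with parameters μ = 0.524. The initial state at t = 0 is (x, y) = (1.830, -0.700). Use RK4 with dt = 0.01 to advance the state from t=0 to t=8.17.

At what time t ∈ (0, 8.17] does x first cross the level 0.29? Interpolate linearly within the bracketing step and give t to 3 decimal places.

t = 1.228

t=0.000: state=(1.830, -0.700)
step 1 (dt=0.01): k1=(-0.700, -0.968), k2=(-0.705, -0.964), k3=(-0.705, -0.964), k4=(-0.710, -0.959); state += dt/6·(k1+2k2+2k3+k4)
t=0.010: state=(1.823, -0.710)
t=0.020: state=(1.816, -0.719)
t=0.030: state=(1.809, -0.729)
continuing one RK4 step at a time; state shown every 50 steps (Δt=0.5):
t=0.500: state=(1.371, -1.129)
t=1.000: state=(0.690, -1.619)
t=1.220: state=(0.305, -1.878)
next step: t=1.230: state=(0.287, -1.890) — x has crossed 0.29
linear interpolation between t=1.220 (0.30541) and t=1.230 (0.28657) → t≈1.228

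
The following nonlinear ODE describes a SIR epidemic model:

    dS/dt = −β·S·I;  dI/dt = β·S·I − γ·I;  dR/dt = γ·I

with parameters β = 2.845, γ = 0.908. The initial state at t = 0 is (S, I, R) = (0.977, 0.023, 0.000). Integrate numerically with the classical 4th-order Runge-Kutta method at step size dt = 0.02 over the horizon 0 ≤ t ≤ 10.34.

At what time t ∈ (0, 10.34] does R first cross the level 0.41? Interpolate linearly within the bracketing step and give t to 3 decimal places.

t = 2.518

t=0.000: state=(0.977, 0.023, 0.000)
step 1 (dt=0.02): k1=(-0.064, 0.043, 0.021), k2=(-0.065, 0.044, 0.021), k3=(-0.065, 0.044, 0.021), k4=(-0.066, 0.045, 0.022); state += dt/6·(k1+2k2+2k3+k4)
t=0.020: state=(0.976, 0.024, 0.000)
t=0.040: state=(0.974, 0.025, 0.001)
t=0.060: state=(0.973, 0.026, 0.001)
continuing one RK4 step at a time; state shown every 25 steps (Δt=0.5):
t=0.500: state=(0.926, 0.057, 0.017)
t=1.000: state=(0.817, 0.126, 0.057)
t=1.500: state=(0.637, 0.226, 0.136)
t=2.000: state=(0.433, 0.307, 0.260)
t=2.500: state=(0.275, 0.320, 0.405)
next step: t=2.520: state=(0.270, 0.320, 0.411) — R has crossed 0.41
linear interpolation between t=2.500 (0.40471) and t=2.520 (0.41052) → t≈2.518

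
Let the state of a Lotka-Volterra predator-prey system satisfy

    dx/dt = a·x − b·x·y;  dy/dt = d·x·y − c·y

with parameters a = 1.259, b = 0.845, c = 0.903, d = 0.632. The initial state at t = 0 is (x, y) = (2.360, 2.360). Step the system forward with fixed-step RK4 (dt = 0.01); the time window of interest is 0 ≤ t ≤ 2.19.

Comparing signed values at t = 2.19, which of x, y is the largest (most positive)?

largest component: y

t=0.000: state=(2.360, 2.360)
step 1 (dt=0.01): k1=(-1.735, 1.389), k2=(-1.742, 1.380), k3=(-1.742, 1.380), k4=(-1.750, 1.371); state += dt/6·(k1+2k2+2k3+k4)
t=0.010: state=(2.343, 2.374)
t=0.020: state=(2.325, 2.387)
t=0.030: state=(2.307, 2.401)
continuing one RK4 step at a time; state shown every 10 steps (Δt=0.1):
t=0.100: state=(2.180, 2.489)
t=0.200: state=(1.995, 2.595)
t=0.300: state=(1.810, 2.674)
t=0.400: state=(1.634, 2.724)
t=0.500: state=(1.471, 2.745)
t=0.600: state=(1.323, 2.739)
t=0.700: state=(1.192, 2.709)
t=0.800: state=(1.077, 2.659)
t=0.900: state=(0.979, 2.592)
t=1.000: state=(0.894, 2.513)
t=1.100: state=(0.823, 2.424)
t=1.200: state=(0.764, 2.328)
t=1.300: state=(0.715, 2.229)
t=1.400: state=(0.674, 2.128)
t=1.500: state=(0.642, 2.027)
t=1.600: state=(0.616, 1.927)
t=1.700: state=(0.596, 1.829)
t=1.800: state=(0.582, 1.734)
t=1.900: state=(0.572, 1.643)
t=2.000: state=(0.567, 1.556)
t=2.100: state=(0.565, 1.474)
t=2.190: state=(0.568, 1.403)
compare at T: x=0.568, y=1.403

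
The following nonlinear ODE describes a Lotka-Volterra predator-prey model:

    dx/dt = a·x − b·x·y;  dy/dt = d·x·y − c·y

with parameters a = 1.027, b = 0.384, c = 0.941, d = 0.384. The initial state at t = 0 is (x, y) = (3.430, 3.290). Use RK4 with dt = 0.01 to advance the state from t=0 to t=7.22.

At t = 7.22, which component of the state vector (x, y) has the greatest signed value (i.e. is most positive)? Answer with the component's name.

t=0.000: state=(3.430, 3.290)
step 1 (dt=0.01): k1=(-0.811, 1.237), k2=(-0.818, 1.235), k3=(-0.818, 1.235), k4=(-0.825, 1.232); state += dt/6·(k1+2k2+2k3+k4)
t=0.010: state=(3.422, 3.302)
t=0.020: state=(3.414, 3.315)
t=0.030: state=(3.405, 3.327)
continuing one RK4 step at a time; state shown every 25 steps (Δt=0.25):
t=0.250: state=(3.188, 3.575)
t=0.500: state=(2.893, 3.784)
t=0.750: state=(2.585, 3.890)
t=1.000: state=(2.299, 3.885)
t=1.250: state=(2.055, 3.783)
t=1.500: state=(1.862, 3.607)
t=1.750: state=(1.721, 3.385)
t=2.000: state=(1.626, 3.140)
t=2.250: state=(1.574, 2.893)
t=2.500: state=(1.559, 2.657)
t=2.750: state=(1.578, 2.440)
t=3.000: state=(1.629, 2.249)
t=3.250: state=(1.711, 2.086)
t=3.500: state=(1.822, 1.953)
t=3.750: state=(1.963, 1.851)
t=4.000: state=(2.132, 1.780)
t=4.250: state=(2.328, 1.743)
t=4.500: state=(2.547, 1.740)
t=4.750: state=(2.782, 1.776)
t=5.000: state=(3.022, 1.855)
t=5.250: state=(3.251, 1.981)
t=5.500: state=(3.447, 2.161)
t=5.750: state=(3.582, 2.394)
t=6.000: state=(3.631, 2.677)
t=6.250: state=(3.576, 2.993)
t=6.500: state=(3.415, 3.312)
t=6.750: state=(3.168, 3.593)
t=7.000: state=(2.871, 3.795)
t=7.220: state=(2.600, 3.887)
compare at T: x=2.600, y=3.887

largest component: y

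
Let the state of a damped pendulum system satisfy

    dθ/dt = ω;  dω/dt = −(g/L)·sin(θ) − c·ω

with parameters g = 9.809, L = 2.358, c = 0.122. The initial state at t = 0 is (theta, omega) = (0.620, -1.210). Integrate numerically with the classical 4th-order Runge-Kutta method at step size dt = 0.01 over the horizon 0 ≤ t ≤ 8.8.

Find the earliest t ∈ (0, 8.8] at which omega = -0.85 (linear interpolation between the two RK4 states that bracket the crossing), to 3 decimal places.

t = 0.902

t=0.000: state=(0.620, -1.210)
step 1 (dt=0.01): k1=(-1.210, -2.269), k2=(-1.221, -2.248), k3=(-1.221, -2.247), k4=(-1.232, -2.225); state += dt/6·(k1+2k2+2k3+k4)
t=0.010: state=(0.608, -1.232)
t=0.020: state=(0.595, -1.254)
t=0.030: state=(0.583, -1.276)
continuing one RK4 step at a time; state shown every 50 steps (Δt=0.5):
t=0.500: state=(-0.153, -1.619)
t=0.900: state=(-0.673, -0.856)
next step: t=0.910: state=(-0.682, -0.829) — omega has crossed -0.85
linear interpolation between t=0.900 (-0.85577) and t=0.910 (-0.82867) → t≈0.902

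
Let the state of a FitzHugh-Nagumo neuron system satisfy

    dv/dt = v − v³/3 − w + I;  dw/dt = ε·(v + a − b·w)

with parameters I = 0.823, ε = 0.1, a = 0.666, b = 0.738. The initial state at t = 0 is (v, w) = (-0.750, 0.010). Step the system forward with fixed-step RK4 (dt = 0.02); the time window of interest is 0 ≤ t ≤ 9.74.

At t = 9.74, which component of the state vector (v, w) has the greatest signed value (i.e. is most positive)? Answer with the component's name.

t=0.000: state=(-0.750, 0.010)
step 1 (dt=0.02): k1=(0.204, -0.009), k2=(0.205, -0.009), k3=(0.205, -0.009), k4=(0.206, -0.009); state += dt/6·(k1+2k2+2k3+k4)
t=0.020: state=(-0.746, 0.010)
t=0.040: state=(-0.742, 0.010)
t=0.060: state=(-0.738, 0.009)
continuing one RK4 step at a time; state shown every 25 steps (Δt=0.5):
t=0.500: state=(-0.634, 0.008)
t=1.000: state=(-0.478, 0.013)
t=1.500: state=(-0.253, 0.027)
t=2.000: state=(0.094, 0.054)
t=2.500: state=(0.628, 0.102)
t=3.000: state=(1.285, 0.178)
t=3.500: state=(1.733, 0.280)
t=4.000: state=(1.877, 0.392)
t=4.500: state=(1.887, 0.503)
t=5.000: state=(1.859, 0.610)
t=5.500: state=(1.821, 0.711)
t=6.000: state=(1.780, 0.806)
t=6.500: state=(1.738, 0.896)
t=7.000: state=(1.695, 0.980)
t=7.500: state=(1.652, 1.060)
t=8.000: state=(1.608, 1.134)
t=8.500: state=(1.563, 1.203)
t=9.000: state=(1.517, 1.268)
t=9.500: state=(1.471, 1.328)
t=9.740: state=(1.448, 1.355)
compare at T: v=1.448, w=1.355

largest component: v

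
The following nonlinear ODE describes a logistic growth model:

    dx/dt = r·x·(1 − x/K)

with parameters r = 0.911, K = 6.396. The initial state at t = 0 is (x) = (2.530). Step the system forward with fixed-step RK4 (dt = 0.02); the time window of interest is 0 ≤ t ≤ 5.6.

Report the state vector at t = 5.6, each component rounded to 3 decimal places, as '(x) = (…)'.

t=0.000: state=(2.530)
step 1 (dt=0.02): k1=(1.393), k2=(1.396), k3=(1.396), k4=(1.398); state += dt/6·(k1+2k2+2k3+k4)
t=0.020: state=(2.558)
t=0.040: state=(2.586)
t=0.060: state=(2.614)
continuing one RK4 step at a time; state shown every 10 steps (Δt=0.2):
t=0.200: state=(2.813)
t=0.400: state=(3.103)
t=0.600: state=(3.394)
t=0.800: state=(3.682)
t=1.000: state=(3.962)
t=1.200: state=(4.230)
t=1.400: state=(4.483)
t=1.600: state=(4.718)
t=1.800: state=(4.933)
t=2.000: state=(5.129)
t=2.200: state=(5.304)
t=2.400: state=(5.459)
t=2.600: state=(5.596)
t=2.800: state=(5.715)
t=3.000: state=(5.818)
t=3.200: state=(5.907)
t=3.400: state=(5.983)
t=3.600: state=(6.048)
t=3.800: state=(6.103)
t=4.000: state=(6.150)
t=4.200: state=(6.190)
t=4.400: state=(6.223)
t=4.600: state=(6.251)
t=4.800: state=(6.275)
t=5.000: state=(6.295)
t=5.200: state=(6.311)
t=5.400: state=(6.325)
t=5.600: state=(6.337)

(x) = (6.337)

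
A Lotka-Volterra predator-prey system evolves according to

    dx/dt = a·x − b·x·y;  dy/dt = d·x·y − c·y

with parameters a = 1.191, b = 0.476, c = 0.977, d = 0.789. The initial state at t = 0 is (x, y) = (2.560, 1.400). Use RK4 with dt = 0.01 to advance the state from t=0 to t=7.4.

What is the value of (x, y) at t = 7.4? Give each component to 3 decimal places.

(x, y) = (1.993, 5.022)

t=0.000: state=(2.560, 1.400)
step 1 (dt=0.01): k1=(1.343, 1.460), k2=(1.338, 1.475), k3=(1.337, 1.475), k4=(1.332, 1.490); state += dt/6·(k1+2k2+2k3+k4)
t=0.010: state=(2.573, 1.415)
t=0.020: state=(2.587, 1.430)
t=0.030: state=(2.600, 1.445)
continuing one RK4 step at a time; state shown every 25 steps (Δt=0.25):
t=0.250: state=(2.844, 1.872)
t=0.500: state=(2.943, 2.606)
t=0.750: state=(2.746, 3.597)
t=1.000: state=(2.263, 4.634)
t=1.250: state=(1.675, 5.351)
t=1.500: state=(1.174, 5.538)
t=1.750: state=(0.828, 5.271)
t=2.000: state=(0.613, 4.751)
t=2.250: state=(0.486, 4.143)
t=2.500: state=(0.415, 3.545)
t=2.750: state=(0.379, 3.001)
t=3.000: state=(0.367, 2.529)
t=3.250: state=(0.375, 2.131)
t=3.500: state=(0.400, 1.801)
t=3.750: state=(0.442, 1.533)
t=4.000: state=(0.503, 1.317)
t=4.250: state=(0.585, 1.148)
t=4.500: state=(0.693, 1.020)
t=4.750: state=(0.831, 0.928)
t=5.000: state=(1.006, 0.871)
t=5.250: state=(1.224, 0.849)
t=5.500: state=(1.489, 0.869)
t=5.750: state=(1.802, 0.941)
t=6.000: state=(2.153, 1.088)
t=6.250: state=(2.512, 1.350)
t=6.500: state=(2.812, 1.791)
t=6.750: state=(2.945, 2.485)
t=7.000: state=(2.793, 3.446)
t=7.250: state=(2.343, 4.498)
t=7.400: state=(1.993, 5.022)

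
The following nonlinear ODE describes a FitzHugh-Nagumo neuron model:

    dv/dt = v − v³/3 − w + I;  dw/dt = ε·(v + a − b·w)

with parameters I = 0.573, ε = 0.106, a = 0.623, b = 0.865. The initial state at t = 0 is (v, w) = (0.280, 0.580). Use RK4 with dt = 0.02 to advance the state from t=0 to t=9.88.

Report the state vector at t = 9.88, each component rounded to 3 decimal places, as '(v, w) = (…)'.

(v, w) = (0.697, 1.441)

t=0.000: state=(0.280, 0.580)
step 1 (dt=0.02): k1=(0.266, 0.043), k2=(0.268, 0.043), k3=(0.268, 0.043), k4=(0.270, 0.043); state += dt/6·(k1+2k2+2k3+k4)
t=0.020: state=(0.285, 0.581)
t=0.040: state=(0.291, 0.582)
t=0.060: state=(0.296, 0.583)
continuing one RK4 step at a time; state shown every 25 steps (Δt=0.5):
t=0.500: state=(0.440, 0.605)
t=1.000: state=(0.661, 0.638)
t=1.500: state=(0.929, 0.683)
t=2.000: state=(1.189, 0.740)
t=2.500: state=(1.375, 0.806)
t=3.000: state=(1.469, 0.876)
t=3.500: state=(1.495, 0.946)
t=4.000: state=(1.484, 1.013)
t=4.500: state=(1.454, 1.076)
t=5.000: state=(1.413, 1.135)
t=5.500: state=(1.366, 1.188)
t=6.000: state=(1.315, 1.236)
t=6.500: state=(1.260, 1.280)
t=7.000: state=(1.201, 1.319)
t=7.500: state=(1.137, 1.352)
t=8.000: state=(1.068, 1.381)
t=8.500: state=(0.990, 1.405)
t=9.000: state=(0.901, 1.423)
t=9.500: state=(0.795, 1.436)
t=9.880: state=(0.697, 1.441)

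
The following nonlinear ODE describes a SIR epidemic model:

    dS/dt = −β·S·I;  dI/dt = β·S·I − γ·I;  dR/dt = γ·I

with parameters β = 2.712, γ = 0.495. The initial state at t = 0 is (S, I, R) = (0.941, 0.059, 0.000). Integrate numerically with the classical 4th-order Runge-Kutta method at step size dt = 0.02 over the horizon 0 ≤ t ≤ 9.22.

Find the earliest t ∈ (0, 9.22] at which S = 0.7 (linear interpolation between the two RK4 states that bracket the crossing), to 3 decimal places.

t = 0.798

t=0.000: state=(0.941, 0.059, 0.000)
step 1 (dt=0.02): k1=(-0.151, 0.121, 0.029), k2=(-0.153, 0.124, 0.030), k3=(-0.153, 0.124, 0.030), k4=(-0.156, 0.126, 0.030); state += dt/6·(k1+2k2+2k3+k4)
t=0.020: state=(0.938, 0.061, 0.001)
t=0.040: state=(0.935, 0.064, 0.001)
t=0.060: state=(0.931, 0.067, 0.002)
continuing one RK4 step at a time; state shown every 25 steps (Δt=0.5):
t=0.500: state=(0.821, 0.154, 0.025)
t=0.780: state=(0.708, 0.240, 0.052)
next step: t=0.800: state=(0.699, 0.247, 0.054) — S has crossed 0.7
linear interpolation between t=0.780 (0.70826) and t=0.800 (0.69898) → t≈0.798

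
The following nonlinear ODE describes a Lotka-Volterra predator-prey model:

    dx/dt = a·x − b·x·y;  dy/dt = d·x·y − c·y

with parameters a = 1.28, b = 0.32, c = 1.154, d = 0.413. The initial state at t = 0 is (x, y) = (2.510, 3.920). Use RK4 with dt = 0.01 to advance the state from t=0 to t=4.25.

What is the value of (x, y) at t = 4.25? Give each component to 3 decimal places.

(x, y) = (2.612, 4.329)

t=0.000: state=(2.510, 3.920)
step 1 (dt=0.01): k1=(0.064, -0.460), k2=(0.066, -0.459), k3=(0.066, -0.459), k4=(0.068, -0.458); state += dt/6·(k1+2k2+2k3+k4)
t=0.010: state=(2.511, 3.915)
t=0.020: state=(2.511, 3.911)
t=0.030: state=(2.512, 3.906)
continuing one RK4 step at a time; state shown every 20 steps (Δt=0.2):
t=0.200: state=(2.530, 3.832)
t=0.400: state=(2.564, 3.754)
t=0.600: state=(2.610, 3.690)
t=0.800: state=(2.667, 3.643)
t=1.000: state=(2.731, 3.614)
t=1.200: state=(2.801, 3.606)
t=1.400: state=(2.871, 3.618)
t=1.600: state=(2.940, 3.652)
t=1.800: state=(3.001, 3.705)
t=2.000: state=(3.051, 3.777)
t=2.200: state=(3.087, 3.865)
t=2.400: state=(3.104, 3.963)
t=2.600: state=(3.101, 4.065)
t=2.800: state=(3.078, 4.166)
t=3.000: state=(3.036, 4.258)
t=3.200: state=(2.979, 4.335)
t=3.400: state=(2.911, 4.389)
t=3.600: state=(2.836, 4.418)
t=3.800: state=(2.760, 4.419)
t=4.000: state=(2.689, 4.394)
t=4.200: state=(2.626, 4.344)
t=4.250: state=(2.612, 4.329)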